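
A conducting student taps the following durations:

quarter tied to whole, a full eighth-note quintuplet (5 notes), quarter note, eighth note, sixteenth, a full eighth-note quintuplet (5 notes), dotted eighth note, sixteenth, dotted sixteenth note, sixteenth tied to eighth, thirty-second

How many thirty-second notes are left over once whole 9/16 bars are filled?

One bar of 9/16 = 18 thirty-second notes.
Express everything in thirty-second notes: quarter tied to whole (quarter + whole) = 40; a full eighth-note quintuplet (5 notes) (five quintuplet eighths span one half) = 16; quarter note = 8; eighth note = 4; sixteenth = 2; a full eighth-note quintuplet (5 notes) (five quintuplet eighths span one half) = 16; dotted eighth note = 6; sixteenth = 2; dotted sixteenth note = 3; sixteenth tied to eighth (sixteenth + eighth) = 6; thirty-second = 1.
Sum: 40 + 16 + 8 + 4 + 2 + 16 + 6 + 2 + 3 + 6 + 1 = 104.
104 ÷ 18 = 5 complete bars with 14 thirty-second notes remaining.

14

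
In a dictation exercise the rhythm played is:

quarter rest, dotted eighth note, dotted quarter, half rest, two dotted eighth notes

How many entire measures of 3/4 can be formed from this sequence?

2

One bar of 3/4 = 12 sixteenth notes.
In sixteenth notes: quarter rest = 4; dotted eighth note = 3; dotted quarter = 6; half rest = 8; dotted eighth note = 3; dotted eighth note = 3.
Altogether 4 + 3 + 6 + 8 + 3 + 3 = 27.
27 ÷ 12 = 2 complete bars with 3 left over.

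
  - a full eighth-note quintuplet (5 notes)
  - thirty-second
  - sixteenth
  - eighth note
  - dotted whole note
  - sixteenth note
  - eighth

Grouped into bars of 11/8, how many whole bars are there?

1

One bar of 11/8 = 44 thirty-second notes.
In thirty-second notes: a full eighth-note quintuplet (5 notes) (five quintuplet eighths span one half) = 16; thirty-second = 1; sixteenth = 2; eighth note = 4; dotted whole note = 48; sixteenth note = 2; eighth = 4.
Sum: 16 + 1 + 2 + 4 + 48 + 2 + 4 = 77.
77 ÷ 44 = 1 complete bar with 33 left over.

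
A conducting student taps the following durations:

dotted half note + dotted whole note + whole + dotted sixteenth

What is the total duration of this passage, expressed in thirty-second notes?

Convert each value to thirty-second notes: dotted half note = 24; dotted whole note = 48; whole = 32; dotted sixteenth = 3.
Altogether 24 + 48 + 32 + 3 = 107 thirty-second notes.

107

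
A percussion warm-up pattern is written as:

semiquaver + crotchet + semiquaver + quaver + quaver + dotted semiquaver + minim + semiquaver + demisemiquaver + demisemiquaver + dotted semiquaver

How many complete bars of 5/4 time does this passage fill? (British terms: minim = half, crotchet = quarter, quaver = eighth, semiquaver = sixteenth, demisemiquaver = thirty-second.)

1

One bar of 5/4 = 40 thirty-second notes.
In thirty-second notes: semiquaver = 2; crotchet = 8; semiquaver = 2; quaver = 4; quaver = 4; dotted semiquaver = 3; minim = 16; semiquaver = 2; demisemiquaver = 1; demisemiquaver = 1; dotted semiquaver = 3.
Sum: 2 + 8 + 2 + 4 + 4 + 3 + 16 + 2 + 1 + 1 + 3 = 46.
46 ÷ 40 = 1 complete bar with 6 left over.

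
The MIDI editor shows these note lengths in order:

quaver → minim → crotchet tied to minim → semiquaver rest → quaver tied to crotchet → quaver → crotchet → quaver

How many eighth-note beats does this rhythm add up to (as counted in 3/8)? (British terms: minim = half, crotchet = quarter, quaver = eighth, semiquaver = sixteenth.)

One eighth-note beat = 2 sixteenth notes.
Each duration in sixteenth notes: quaver = 2; minim = 8; crotchet tied to minim (crotchet + minim) = 12; semiquaver rest = 1; quaver tied to crotchet (quaver + crotchet) = 6; quaver = 2; crotchet = 4; quaver = 2.
Altogether 2 + 8 + 12 + 1 + 6 + 2 + 4 + 2 = 37.
37 ÷ 2 = 18.5 beats.

18.5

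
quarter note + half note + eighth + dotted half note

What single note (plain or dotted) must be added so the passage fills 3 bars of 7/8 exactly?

whole note

3 bars of 7/8 = 21 eighth notes.
Working in eighth notes: quarter note = 2; half note = 4; eighth = 1; dotted half note = 6.
Altogether 2 + 4 + 1 + 6 = 13.
Remaining: 21 − 13 = 8 eighth notes, which is a whole note.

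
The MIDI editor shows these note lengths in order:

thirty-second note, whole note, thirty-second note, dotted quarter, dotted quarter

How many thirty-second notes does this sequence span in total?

Each duration in thirty-second notes: thirty-second note = 1; whole note = 32; thirty-second note = 1; dotted quarter = 12; dotted quarter = 12.
Total: 1 + 32 + 1 + 12 + 12 = 58 thirty-second notes.

58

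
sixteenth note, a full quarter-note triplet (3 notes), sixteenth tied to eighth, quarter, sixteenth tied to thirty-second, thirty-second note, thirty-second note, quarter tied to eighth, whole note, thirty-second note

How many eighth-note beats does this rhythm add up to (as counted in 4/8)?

20.5

One eighth-note beat = 4 thirty-second notes.
Convert each value to thirty-second notes: sixteenth note = 2; a full quarter-note triplet (3 notes) (three triplet quarters span one half) = 16; sixteenth tied to eighth (sixteenth + eighth) = 6; quarter = 8; sixteenth tied to thirty-second (sixteenth + thirty-second) = 3; thirty-second note = 1; thirty-second note = 1; quarter tied to eighth (quarter + eighth) = 12; whole note = 32; thirty-second note = 1.
Adding: 2 + 16 + 6 + 8 + 3 + 1 + 1 + 12 + 32 + 1 = 82.
82 ÷ 4 = 20.5 beats.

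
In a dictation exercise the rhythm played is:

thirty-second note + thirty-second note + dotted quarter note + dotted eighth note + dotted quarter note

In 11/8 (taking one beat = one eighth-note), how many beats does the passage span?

8

One eighth-note beat = 4 thirty-second notes.
Working in thirty-second notes: thirty-second note = 1; thirty-second note = 1; dotted quarter note = 12; dotted eighth note = 6; dotted quarter note = 12.
Total: 1 + 1 + 12 + 6 + 12 = 32.
32 ÷ 4 = 8 beats.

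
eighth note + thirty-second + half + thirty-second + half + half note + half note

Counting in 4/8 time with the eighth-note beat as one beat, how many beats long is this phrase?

One eighth-note beat = 4 thirty-second notes.
Express everything in thirty-second notes: eighth note = 4; thirty-second = 1; half = 16; thirty-second = 1; half = 16; half note = 16; half note = 16.
Total: 4 + 1 + 16 + 1 + 16 + 16 + 16 = 70.
70 ÷ 4 = 17.5 beats.

17.5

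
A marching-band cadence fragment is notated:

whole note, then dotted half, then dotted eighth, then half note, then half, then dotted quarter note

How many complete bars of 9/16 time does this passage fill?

One bar of 9/16 = 9 sixteenth notes.
Working in sixteenth notes: whole note = 16; dotted half = 12; dotted eighth = 3; half note = 8; half = 8; dotted quarter note = 6.
Adding: 16 + 12 + 3 + 8 + 8 + 6 = 53.
53 ÷ 9 = 5 complete bars with 8 left over.

5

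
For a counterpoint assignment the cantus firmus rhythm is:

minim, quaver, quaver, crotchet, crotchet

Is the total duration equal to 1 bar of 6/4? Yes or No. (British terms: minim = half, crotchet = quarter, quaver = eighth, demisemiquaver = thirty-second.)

One bar of 6/4 = 12 eighth notes.
Convert each value to eighth notes: minim = 4; quaver = 1; quaver = 1; crotchet = 2; crotchet = 2.
Total: 4 + 1 + 1 + 2 + 2 = 10.
10 falls short of 12, so the answer is No.

No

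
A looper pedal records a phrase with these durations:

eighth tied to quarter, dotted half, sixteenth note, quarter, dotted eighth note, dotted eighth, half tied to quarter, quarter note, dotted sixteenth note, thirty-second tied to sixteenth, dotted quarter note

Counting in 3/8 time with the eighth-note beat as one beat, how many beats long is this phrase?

27

One eighth-note beat = 4 thirty-second notes.
Convert each value to thirty-second notes: eighth tied to quarter (eighth + quarter) = 12; dotted half = 24; sixteenth note = 2; quarter = 8; dotted eighth note = 6; dotted eighth = 6; half tied to quarter (half + quarter) = 24; quarter note = 8; dotted sixteenth note = 3; thirty-second tied to sixteenth (thirty-second + sixteenth) = 3; dotted quarter note = 12.
Altogether 12 + 24 + 2 + 8 + 6 + 6 + 24 + 8 + 3 + 3 + 12 = 108.
108 ÷ 4 = 27 beats.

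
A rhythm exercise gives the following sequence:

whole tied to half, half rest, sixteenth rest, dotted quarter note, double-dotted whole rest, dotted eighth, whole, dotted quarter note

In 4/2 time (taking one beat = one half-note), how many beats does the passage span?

One half-note beat = 8 sixteenth notes.
In sixteenth notes: whole tied to half (whole + half) = 24; half rest = 8; sixteenth rest = 1; dotted quarter note = 6; double-dotted whole rest = 28; dotted eighth = 3; whole = 16; dotted quarter note = 6.
Sum: 24 + 8 + 1 + 6 + 28 + 3 + 16 + 6 = 92.
92 ÷ 8 = 11.5 beats.

11.5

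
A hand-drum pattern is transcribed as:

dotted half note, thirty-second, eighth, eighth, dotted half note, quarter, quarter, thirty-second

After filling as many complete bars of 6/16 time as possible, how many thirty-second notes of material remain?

2

One bar of 6/16 = 12 thirty-second notes.
Working in thirty-second notes: dotted half note = 24; thirty-second = 1; eighth = 4; eighth = 4; dotted half note = 24; quarter = 8; quarter = 8; thirty-second = 1.
Total: 24 + 1 + 4 + 4 + 24 + 8 + 8 + 1 = 74.
74 ÷ 12 = 6 complete bars with 2 thirty-second notes remaining.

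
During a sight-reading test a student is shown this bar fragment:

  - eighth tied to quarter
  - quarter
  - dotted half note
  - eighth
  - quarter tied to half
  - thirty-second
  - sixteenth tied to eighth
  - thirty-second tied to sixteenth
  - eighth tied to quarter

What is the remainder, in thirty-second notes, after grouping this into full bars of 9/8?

22

One bar of 9/8 = 36 thirty-second notes.
Each duration in thirty-second notes: eighth tied to quarter (eighth + quarter) = 12; quarter = 8; dotted half note = 24; eighth = 4; quarter tied to half (quarter + half) = 24; thirty-second = 1; sixteenth tied to eighth (sixteenth + eighth) = 6; thirty-second tied to sixteenth (thirty-second + sixteenth) = 3; eighth tied to quarter (eighth + quarter) = 12.
Total: 12 + 8 + 24 + 4 + 24 + 1 + 6 + 3 + 12 = 94.
94 ÷ 36 = 2 complete bars with 22 thirty-second notes remaining.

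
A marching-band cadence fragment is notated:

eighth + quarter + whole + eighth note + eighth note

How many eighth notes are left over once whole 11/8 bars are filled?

One bar of 11/8 = 11 eighth notes.
Express everything in eighth notes: eighth = 1; quarter = 2; whole = 8; eighth note = 1; eighth note = 1.
Total: 1 + 2 + 8 + 1 + 1 = 13.
13 ÷ 11 = 1 complete bar with 2 eighth notes remaining.

2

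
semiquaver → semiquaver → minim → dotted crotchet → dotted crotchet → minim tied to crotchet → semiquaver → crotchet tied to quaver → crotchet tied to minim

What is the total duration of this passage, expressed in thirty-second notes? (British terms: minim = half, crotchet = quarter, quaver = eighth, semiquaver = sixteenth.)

In thirty-second notes: semiquaver = 2; semiquaver = 2; minim = 16; dotted crotchet = 12; dotted crotchet = 12; minim tied to crotchet (minim + crotchet) = 24; semiquaver = 2; crotchet tied to quaver (crotchet + quaver) = 12; crotchet tied to minim (crotchet + minim) = 24.
Total: 2 + 2 + 16 + 12 + 12 + 24 + 2 + 12 + 24 = 106 thirty-second notes.

106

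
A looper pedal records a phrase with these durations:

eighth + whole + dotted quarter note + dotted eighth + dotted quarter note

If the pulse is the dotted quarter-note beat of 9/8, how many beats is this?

5.5

One dotted quarter-note beat = 6 sixteenth notes.
In sixteenth notes: eighth = 2; whole = 16; dotted quarter note = 6; dotted eighth = 3; dotted quarter note = 6.
Total: 2 + 16 + 6 + 3 + 6 = 33.
33 ÷ 6 = 5.5 beats.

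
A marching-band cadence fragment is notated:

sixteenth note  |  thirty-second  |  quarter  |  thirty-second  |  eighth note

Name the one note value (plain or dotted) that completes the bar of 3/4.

quarter note

The bar of 3/4 = 24 thirty-second notes.
Each duration in thirty-second notes: sixteenth note = 2; thirty-second = 1; quarter = 8; thirty-second = 1; eighth note = 4.
Adding: 2 + 1 + 8 + 1 + 4 = 16.
Remaining: 24 − 16 = 8 thirty-second notes, which is a quarter note.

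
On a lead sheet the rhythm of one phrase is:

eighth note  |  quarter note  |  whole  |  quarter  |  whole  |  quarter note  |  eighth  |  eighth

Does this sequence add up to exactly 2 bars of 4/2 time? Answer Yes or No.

One bar of 4/2 = 16 eighth notes, so 2 bars = 32.
In eighth notes: eighth note = 1; quarter note = 2; whole = 8; quarter = 2; whole = 8; quarter note = 2; eighth = 1; eighth = 1.
Altogether 1 + 2 + 8 + 2 + 8 + 2 + 1 + 1 = 25.
25 falls short of 32, so the answer is No.

No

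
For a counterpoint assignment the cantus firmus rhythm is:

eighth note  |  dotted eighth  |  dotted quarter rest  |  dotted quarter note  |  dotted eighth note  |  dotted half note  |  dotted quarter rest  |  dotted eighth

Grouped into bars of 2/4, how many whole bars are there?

5

One bar of 2/4 = 8 sixteenth notes.
Convert each value to sixteenth notes: eighth note = 2; dotted eighth = 3; dotted quarter rest = 6; dotted quarter note = 6; dotted eighth note = 3; dotted half note = 12; dotted quarter rest = 6; dotted eighth = 3.
Adding: 2 + 3 + 6 + 6 + 3 + 12 + 6 + 3 = 41.
41 ÷ 8 = 5 complete bars with 1 left over.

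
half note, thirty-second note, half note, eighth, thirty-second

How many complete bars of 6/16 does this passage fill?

One bar of 6/16 = 12 thirty-second notes.
Working in thirty-second notes: half note = 16; thirty-second note = 1; half note = 16; eighth = 4; thirty-second = 1.
Total: 16 + 1 + 16 + 4 + 1 = 38.
38 ÷ 12 = 3 complete bars with 2 left over.

3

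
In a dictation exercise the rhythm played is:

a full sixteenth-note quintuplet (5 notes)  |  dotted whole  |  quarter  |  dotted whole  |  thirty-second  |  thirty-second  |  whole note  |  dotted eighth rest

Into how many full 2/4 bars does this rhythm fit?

One bar of 2/4 = 16 thirty-second notes.
Working in thirty-second notes: a full sixteenth-note quintuplet (5 notes) (five quintuplet sixteenths span one quarter) = 8; dotted whole = 48; quarter = 8; dotted whole = 48; thirty-second = 1; thirty-second = 1; whole note = 32; dotted eighth rest = 6.
Sum: 8 + 48 + 8 + 48 + 1 + 1 + 32 + 6 = 152.
152 ÷ 16 = 9 complete bars with 8 left over.

9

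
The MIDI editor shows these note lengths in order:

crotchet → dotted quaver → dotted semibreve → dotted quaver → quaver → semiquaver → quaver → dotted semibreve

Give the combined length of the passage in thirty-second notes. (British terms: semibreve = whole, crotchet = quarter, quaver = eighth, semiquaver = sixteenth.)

126

Convert each value to thirty-second notes: crotchet = 8; dotted quaver = 6; dotted semibreve = 48; dotted quaver = 6; quaver = 4; semiquaver = 2; quaver = 4; dotted semibreve = 48.
Altogether 8 + 6 + 48 + 6 + 4 + 2 + 4 + 48 = 126 thirty-second notes.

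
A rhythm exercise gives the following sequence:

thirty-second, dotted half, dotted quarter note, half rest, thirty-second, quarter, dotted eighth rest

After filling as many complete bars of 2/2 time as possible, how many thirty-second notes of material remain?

One bar of 2/2 = 32 thirty-second notes.
In thirty-second notes: thirty-second = 1; dotted half = 24; dotted quarter note = 12; half rest = 16; thirty-second = 1; quarter = 8; dotted eighth rest = 6.
Total: 1 + 24 + 12 + 16 + 1 + 8 + 6 = 68.
68 ÷ 32 = 2 complete bars with 4 thirty-second notes remaining.

4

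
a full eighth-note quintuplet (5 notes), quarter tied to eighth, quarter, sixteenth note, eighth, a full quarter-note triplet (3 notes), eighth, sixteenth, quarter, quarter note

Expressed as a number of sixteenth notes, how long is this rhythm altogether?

40

Working in sixteenth notes: a full eighth-note quintuplet (5 notes) (five quintuplet eighths span one half) = 8; quarter tied to eighth (quarter + eighth) = 6; quarter = 4; sixteenth note = 1; eighth = 2; a full quarter-note triplet (3 notes) (three triplet quarters span one half) = 8; eighth = 2; sixteenth = 1; quarter = 4; quarter note = 4.
Altogether 8 + 6 + 4 + 1 + 2 + 8 + 2 + 1 + 4 + 4 = 40 sixteenth notes.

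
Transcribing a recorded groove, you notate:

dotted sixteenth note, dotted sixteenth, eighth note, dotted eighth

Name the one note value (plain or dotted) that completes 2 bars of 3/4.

2 bars of 3/4 = 48 thirty-second notes.
Express everything in thirty-second notes: dotted sixteenth note = 3; dotted sixteenth = 3; eighth note = 4; dotted eighth = 6.
Altogether 3 + 3 + 4 + 6 = 16.
Remaining: 48 − 16 = 32 thirty-second notes, which is a whole note.

whole note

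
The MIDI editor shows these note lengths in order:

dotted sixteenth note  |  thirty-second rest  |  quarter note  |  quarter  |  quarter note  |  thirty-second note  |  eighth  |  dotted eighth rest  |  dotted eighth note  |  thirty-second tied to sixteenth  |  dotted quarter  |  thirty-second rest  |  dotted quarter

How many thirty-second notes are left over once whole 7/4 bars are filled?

17

One bar of 7/4 = 56 thirty-second notes.
Each duration in thirty-second notes: dotted sixteenth note = 3; thirty-second rest = 1; quarter note = 8; quarter = 8; quarter note = 8; thirty-second note = 1; eighth = 4; dotted eighth rest = 6; dotted eighth note = 6; thirty-second tied to sixteenth (thirty-second + sixteenth) = 3; dotted quarter = 12; thirty-second rest = 1; dotted quarter = 12.
Sum: 3 + 1 + 8 + 8 + 8 + 1 + 4 + 6 + 6 + 3 + 12 + 1 + 12 = 73.
73 ÷ 56 = 1 complete bar with 17 thirty-second notes remaining.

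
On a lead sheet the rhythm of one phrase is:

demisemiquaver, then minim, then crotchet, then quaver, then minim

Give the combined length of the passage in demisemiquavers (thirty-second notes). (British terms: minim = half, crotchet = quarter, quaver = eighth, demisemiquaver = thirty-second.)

In thirty-second notes: demisemiquaver = 1; minim = 16; crotchet = 8; quaver = 4; minim = 16.
Adding: 1 + 16 + 8 + 4 + 16 = 45 thirty-second notes.

45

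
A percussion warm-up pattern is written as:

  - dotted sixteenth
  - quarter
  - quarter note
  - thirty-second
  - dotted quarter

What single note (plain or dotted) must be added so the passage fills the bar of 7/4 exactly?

dotted half note

The bar of 7/4 = 56 thirty-second notes.
Express everything in thirty-second notes: dotted sixteenth = 3; quarter = 8; quarter note = 8; thirty-second = 1; dotted quarter = 12.
Sum: 3 + 8 + 8 + 1 + 12 = 32.
Remaining: 56 − 32 = 24 thirty-second notes, which is a dotted half note.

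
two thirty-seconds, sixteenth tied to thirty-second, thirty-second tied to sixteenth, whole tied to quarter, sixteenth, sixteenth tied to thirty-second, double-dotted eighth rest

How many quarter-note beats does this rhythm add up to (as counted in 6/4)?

7.5

One quarter-note beat = 8 thirty-second notes.
Each duration in thirty-second notes: thirty-second = 1; thirty-second = 1; sixteenth tied to thirty-second (sixteenth + thirty-second) = 3; thirty-second tied to sixteenth (thirty-second + sixteenth) = 3; whole tied to quarter (whole + quarter) = 40; sixteenth = 2; sixteenth tied to thirty-second (sixteenth + thirty-second) = 3; double-dotted eighth rest = 7.
Sum: 1 + 1 + 3 + 3 + 40 + 2 + 3 + 7 = 60.
60 ÷ 8 = 7.5 beats.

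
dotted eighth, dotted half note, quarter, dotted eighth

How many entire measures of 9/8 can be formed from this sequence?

1

One bar of 9/8 = 18 sixteenth notes.
Each duration in sixteenth notes: dotted eighth = 3; dotted half note = 12; quarter = 4; dotted eighth = 3.
Adding: 3 + 12 + 4 + 3 = 22.
22 ÷ 18 = 1 complete bar with 4 left over.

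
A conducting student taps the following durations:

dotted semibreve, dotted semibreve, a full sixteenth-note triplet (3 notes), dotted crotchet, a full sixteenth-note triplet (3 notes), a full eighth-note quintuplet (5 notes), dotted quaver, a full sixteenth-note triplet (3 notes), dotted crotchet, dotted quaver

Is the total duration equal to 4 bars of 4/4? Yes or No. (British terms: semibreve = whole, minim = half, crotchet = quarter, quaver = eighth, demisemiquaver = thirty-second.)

No

One bar of 4/4 = 16 sixteenth notes, so 4 bars = 64.
Each duration in sixteenth notes: dotted semibreve = 24; dotted semibreve = 24; a full sixteenth-note triplet (3 notes) (three triplet sixteenths span one eighth) = 2; dotted crotchet = 6; a full sixteenth-note triplet (3 notes) (three triplet sixteenths span one eighth) = 2; a full eighth-note quintuplet (5 notes) (five quintuplet eighths span one half) = 8; dotted quaver = 3; a full sixteenth-note triplet (3 notes) (three triplet sixteenths span one eighth) = 2; dotted crotchet = 6; dotted quaver = 3.
Total: 24 + 24 + 2 + 6 + 2 + 8 + 3 + 2 + 6 + 3 = 80.
80 exceeds 64, so the answer is No.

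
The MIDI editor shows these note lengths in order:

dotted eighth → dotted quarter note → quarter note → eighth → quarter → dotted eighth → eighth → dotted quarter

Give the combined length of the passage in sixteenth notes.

Express everything in sixteenth notes: dotted eighth = 3; dotted quarter note = 6; quarter note = 4; eighth = 2; quarter = 4; dotted eighth = 3; eighth = 2; dotted quarter = 6.
Total: 3 + 6 + 4 + 2 + 4 + 3 + 2 + 6 = 30 sixteenth notes.

30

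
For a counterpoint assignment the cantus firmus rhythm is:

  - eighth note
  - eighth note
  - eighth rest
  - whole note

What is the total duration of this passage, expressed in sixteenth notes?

22

Each duration in sixteenth notes: eighth note = 2; eighth note = 2; eighth rest = 2; whole note = 16.
Adding: 2 + 2 + 2 + 16 = 22 sixteenth notes.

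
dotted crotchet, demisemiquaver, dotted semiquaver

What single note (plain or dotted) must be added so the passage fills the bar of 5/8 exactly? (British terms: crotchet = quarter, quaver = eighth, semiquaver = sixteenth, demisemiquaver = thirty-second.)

eighth note

The bar of 5/8 = 20 thirty-second notes.
Express everything in thirty-second notes: dotted crotchet = 12; demisemiquaver = 1; dotted semiquaver = 3.
Altogether 12 + 1 + 3 = 16.
Remaining: 20 − 16 = 4 thirty-second notes, which is a eighth note.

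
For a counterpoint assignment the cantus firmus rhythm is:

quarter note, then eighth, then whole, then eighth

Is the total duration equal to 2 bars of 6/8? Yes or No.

Yes

One bar of 6/8 = 6 eighth notes, so 2 bars = 12.
In eighth notes: quarter note = 2; eighth = 1; whole = 8; eighth = 1.
Total: 2 + 1 + 8 + 1 = 12.
12 equals 12, so the answer is Yes.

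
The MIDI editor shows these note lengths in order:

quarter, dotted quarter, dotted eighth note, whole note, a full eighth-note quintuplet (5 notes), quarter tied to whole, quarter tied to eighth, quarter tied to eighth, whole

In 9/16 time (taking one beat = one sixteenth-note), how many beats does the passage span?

One sixteenth-note beat = 2 thirty-second notes.
In thirty-second notes: quarter = 8; dotted quarter = 12; dotted eighth note = 6; whole note = 32; a full eighth-note quintuplet (5 notes) (five quintuplet eighths span one half) = 16; quarter tied to whole (quarter + whole) = 40; quarter tied to eighth (quarter + eighth) = 12; quarter tied to eighth (quarter + eighth) = 12; whole = 32.
Altogether 8 + 12 + 6 + 32 + 16 + 40 + 12 + 12 + 32 = 170.
170 ÷ 2 = 85 beats.

85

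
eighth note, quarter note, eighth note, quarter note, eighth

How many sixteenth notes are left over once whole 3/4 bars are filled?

One bar of 3/4 = 6 eighth notes.
Each duration in eighth notes: eighth note = 1; quarter note = 2; eighth note = 1; quarter note = 2; eighth = 1.
Sum: 1 + 2 + 1 + 2 + 1 = 7.
7 ÷ 6 = 1 complete bar with 1 eighth note remaining = 2 sixteenth notes.

2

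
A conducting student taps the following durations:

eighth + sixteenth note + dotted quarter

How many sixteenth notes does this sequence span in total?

9

Each duration in sixteenth notes: eighth = 2; sixteenth note = 1; dotted quarter = 6.
Altogether 2 + 1 + 6 = 9 sixteenth notes.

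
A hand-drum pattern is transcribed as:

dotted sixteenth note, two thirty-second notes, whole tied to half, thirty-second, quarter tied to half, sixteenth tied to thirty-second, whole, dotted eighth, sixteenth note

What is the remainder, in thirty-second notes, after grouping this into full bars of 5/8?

1

One bar of 5/8 = 20 thirty-second notes.
Each duration in thirty-second notes: dotted sixteenth note = 3; thirty-second note = 1; thirty-second note = 1; whole tied to half (whole + half) = 48; thirty-second = 1; quarter tied to half (quarter + half) = 24; sixteenth tied to thirty-second (sixteenth + thirty-second) = 3; whole = 32; dotted eighth = 6; sixteenth note = 2.
Adding: 3 + 1 + 1 + 48 + 1 + 24 + 3 + 32 + 6 + 2 = 121.
121 ÷ 20 = 6 complete bars with 1 thirty-second note remaining.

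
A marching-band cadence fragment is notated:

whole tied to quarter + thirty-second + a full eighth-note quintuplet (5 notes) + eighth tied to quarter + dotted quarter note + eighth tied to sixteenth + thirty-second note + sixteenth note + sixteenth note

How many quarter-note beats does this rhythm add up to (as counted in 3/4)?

One quarter-note beat = 8 thirty-second notes.
Convert each value to thirty-second notes: whole tied to quarter (whole + quarter) = 40; thirty-second = 1; a full eighth-note quintuplet (5 notes) (five quintuplet eighths span one half) = 16; eighth tied to quarter (eighth + quarter) = 12; dotted quarter note = 12; eighth tied to sixteenth (eighth + sixteenth) = 6; thirty-second note = 1; sixteenth note = 2; sixteenth note = 2.
Altogether 40 + 1 + 16 + 12 + 12 + 6 + 1 + 2 + 2 = 92.
92 ÷ 8 = 11.5 beats.

11.5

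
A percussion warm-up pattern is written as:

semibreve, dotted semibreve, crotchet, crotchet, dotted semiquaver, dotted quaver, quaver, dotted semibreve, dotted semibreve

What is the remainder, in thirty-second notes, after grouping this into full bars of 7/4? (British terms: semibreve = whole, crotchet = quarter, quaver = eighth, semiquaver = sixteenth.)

37

One bar of 7/4 = 56 thirty-second notes.
In thirty-second notes: semibreve = 32; dotted semibreve = 48; crotchet = 8; crotchet = 8; dotted semiquaver = 3; dotted quaver = 6; quaver = 4; dotted semibreve = 48; dotted semibreve = 48.
Sum: 32 + 48 + 8 + 8 + 3 + 6 + 4 + 48 + 48 = 205.
205 ÷ 56 = 3 complete bars with 37 thirty-second notes remaining.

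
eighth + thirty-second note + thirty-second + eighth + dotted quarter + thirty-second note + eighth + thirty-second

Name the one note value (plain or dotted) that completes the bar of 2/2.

eighth note

The bar of 2/2 = 32 thirty-second notes.
Each duration in thirty-second notes: eighth = 4; thirty-second note = 1; thirty-second = 1; eighth = 4; dotted quarter = 12; thirty-second note = 1; eighth = 4; thirty-second = 1.
Altogether 4 + 1 + 1 + 4 + 12 + 1 + 4 + 1 = 28.
Remaining: 32 − 28 = 4 thirty-second notes, which is a eighth note.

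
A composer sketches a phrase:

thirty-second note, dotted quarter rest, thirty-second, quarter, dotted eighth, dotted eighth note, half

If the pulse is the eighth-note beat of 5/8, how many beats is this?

12.5

One eighth-note beat = 4 thirty-second notes.
Working in thirty-second notes: thirty-second note = 1; dotted quarter rest = 12; thirty-second = 1; quarter = 8; dotted eighth = 6; dotted eighth note = 6; half = 16.
Altogether 1 + 12 + 1 + 8 + 6 + 6 + 16 = 50.
50 ÷ 4 = 12.5 beats.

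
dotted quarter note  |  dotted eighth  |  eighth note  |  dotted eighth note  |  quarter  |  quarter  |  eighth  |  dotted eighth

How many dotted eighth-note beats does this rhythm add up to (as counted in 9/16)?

One dotted eighth-note beat = 3 sixteenth notes.
In sixteenth notes: dotted quarter note = 6; dotted eighth = 3; eighth note = 2; dotted eighth note = 3; quarter = 4; quarter = 4; eighth = 2; dotted eighth = 3.
Total: 6 + 3 + 2 + 3 + 4 + 4 + 2 + 3 = 27.
27 ÷ 3 = 9 beats.

9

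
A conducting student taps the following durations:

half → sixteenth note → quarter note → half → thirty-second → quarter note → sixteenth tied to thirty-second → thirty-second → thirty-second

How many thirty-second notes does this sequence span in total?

56

Working in thirty-second notes: half = 16; sixteenth note = 2; quarter note = 8; half = 16; thirty-second = 1; quarter note = 8; sixteenth tied to thirty-second (sixteenth + thirty-second) = 3; thirty-second = 1; thirty-second = 1.
Adding: 16 + 2 + 8 + 16 + 1 + 8 + 3 + 1 + 1 = 56 thirty-second notes.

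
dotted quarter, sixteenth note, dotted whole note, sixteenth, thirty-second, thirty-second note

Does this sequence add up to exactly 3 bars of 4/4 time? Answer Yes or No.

One bar of 4/4 = 32 thirty-second notes, so 3 bars = 96.
Convert each value to thirty-second notes: dotted quarter = 12; sixteenth note = 2; dotted whole note = 48; sixteenth = 2; thirty-second = 1; thirty-second note = 1.
Altogether 12 + 2 + 48 + 2 + 1 + 1 = 66.
66 falls short of 96, so the answer is No.

No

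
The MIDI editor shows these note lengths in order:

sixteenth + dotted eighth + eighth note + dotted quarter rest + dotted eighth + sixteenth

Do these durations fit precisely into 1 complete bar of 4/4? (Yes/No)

One bar of 4/4 = 16 sixteenth notes.
In sixteenth notes: sixteenth = 1; dotted eighth = 3; eighth note = 2; dotted quarter rest = 6; dotted eighth = 3; sixteenth = 1.
Total: 1 + 3 + 2 + 6 + 3 + 1 = 16.
16 equals 16, so the answer is Yes.

Yes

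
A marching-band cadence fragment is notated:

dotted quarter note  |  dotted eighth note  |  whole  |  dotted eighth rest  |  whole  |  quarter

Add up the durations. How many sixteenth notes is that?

48

In sixteenth notes: dotted quarter note = 6; dotted eighth note = 3; whole = 16; dotted eighth rest = 3; whole = 16; quarter = 4.
Adding: 6 + 3 + 16 + 3 + 16 + 4 = 48 sixteenth notes.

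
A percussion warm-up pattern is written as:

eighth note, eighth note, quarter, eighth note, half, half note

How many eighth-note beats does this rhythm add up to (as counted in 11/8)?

One eighth-note beat = 2 sixteenth notes.
Each duration in sixteenth notes: eighth note = 2; eighth note = 2; quarter = 4; eighth note = 2; half = 8; half note = 8.
Total: 2 + 2 + 4 + 2 + 8 + 8 = 26.
26 ÷ 2 = 13 beats.

13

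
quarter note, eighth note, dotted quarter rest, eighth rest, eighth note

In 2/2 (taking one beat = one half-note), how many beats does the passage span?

2

One half-note beat = 4 eighth notes.
Express everything in eighth notes: quarter note = 2; eighth note = 1; dotted quarter rest = 3; eighth rest = 1; eighth note = 1.
Altogether 2 + 1 + 3 + 1 + 1 = 8.
8 ÷ 4 = 2 beats.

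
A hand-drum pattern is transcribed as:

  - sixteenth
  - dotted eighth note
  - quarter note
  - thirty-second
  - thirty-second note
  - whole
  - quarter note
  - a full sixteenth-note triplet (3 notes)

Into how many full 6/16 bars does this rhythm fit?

One bar of 6/16 = 12 thirty-second notes.
Working in thirty-second notes: sixteenth = 2; dotted eighth note = 6; quarter note = 8; thirty-second = 1; thirty-second note = 1; whole = 32; quarter note = 8; a full sixteenth-note triplet (3 notes) (three triplet sixteenths span one eighth) = 4.
Total: 2 + 6 + 8 + 1 + 1 + 32 + 8 + 4 = 62.
62 ÷ 12 = 5 complete bars with 2 left over.

5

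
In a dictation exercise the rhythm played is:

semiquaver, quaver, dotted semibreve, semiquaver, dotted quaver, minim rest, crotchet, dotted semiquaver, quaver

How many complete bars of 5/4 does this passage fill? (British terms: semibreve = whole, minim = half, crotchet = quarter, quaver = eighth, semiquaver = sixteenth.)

One bar of 5/4 = 40 thirty-second notes.
Convert each value to thirty-second notes: semiquaver = 2; quaver = 4; dotted semibreve = 48; semiquaver = 2; dotted quaver = 6; minim rest = 16; crotchet = 8; dotted semiquaver = 3; quaver = 4.
Adding: 2 + 4 + 48 + 2 + 6 + 16 + 8 + 3 + 4 = 93.
93 ÷ 40 = 2 complete bars with 13 left over.

2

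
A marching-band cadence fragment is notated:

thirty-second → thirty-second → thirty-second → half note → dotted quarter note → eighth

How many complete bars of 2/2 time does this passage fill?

1

One bar of 2/2 = 32 thirty-second notes.
Convert each value to thirty-second notes: thirty-second = 1; thirty-second = 1; thirty-second = 1; half note = 16; dotted quarter note = 12; eighth = 4.
Altogether 1 + 1 + 1 + 16 + 12 + 4 = 35.
35 ÷ 32 = 1 complete bar with 3 left over.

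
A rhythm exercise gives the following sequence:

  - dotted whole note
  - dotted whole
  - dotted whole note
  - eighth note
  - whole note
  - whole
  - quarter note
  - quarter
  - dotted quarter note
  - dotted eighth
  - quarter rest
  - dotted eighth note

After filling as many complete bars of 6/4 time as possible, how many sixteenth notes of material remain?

10

One bar of 6/4 = 24 sixteenth notes.
Express everything in sixteenth notes: dotted whole note = 24; dotted whole = 24; dotted whole note = 24; eighth note = 2; whole note = 16; whole = 16; quarter note = 4; quarter = 4; dotted quarter note = 6; dotted eighth = 3; quarter rest = 4; dotted eighth note = 3.
Adding: 24 + 24 + 24 + 2 + 16 + 16 + 4 + 4 + 6 + 3 + 4 + 3 = 130.
130 ÷ 24 = 5 complete bars with 10 sixteenth notes remaining.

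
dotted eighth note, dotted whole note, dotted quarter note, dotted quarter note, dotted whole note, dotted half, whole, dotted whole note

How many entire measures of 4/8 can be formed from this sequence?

One bar of 4/8 = 8 sixteenth notes.
Working in sixteenth notes: dotted eighth note = 3; dotted whole note = 24; dotted quarter note = 6; dotted quarter note = 6; dotted whole note = 24; dotted half = 12; whole = 16; dotted whole note = 24.
Sum: 3 + 24 + 6 + 6 + 24 + 12 + 16 + 24 = 115.
115 ÷ 8 = 14 complete bars with 3 left over.

14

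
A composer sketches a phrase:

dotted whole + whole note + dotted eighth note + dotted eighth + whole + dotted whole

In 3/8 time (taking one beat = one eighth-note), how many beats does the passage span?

43

One eighth-note beat = 2 sixteenth notes.
Convert each value to sixteenth notes: dotted whole = 24; whole note = 16; dotted eighth note = 3; dotted eighth = 3; whole = 16; dotted whole = 24.
Adding: 24 + 16 + 3 + 3 + 16 + 24 = 86.
86 ÷ 2 = 43 beats.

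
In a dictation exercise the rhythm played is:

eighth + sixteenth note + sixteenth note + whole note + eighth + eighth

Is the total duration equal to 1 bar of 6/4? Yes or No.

One bar of 6/4 = 24 sixteenth notes.
Convert each value to sixteenth notes: eighth = 2; sixteenth note = 1; sixteenth note = 1; whole note = 16; eighth = 2; eighth = 2.
Total: 2 + 1 + 1 + 16 + 2 + 2 = 24.
24 equals 24, so the answer is Yes.

Yes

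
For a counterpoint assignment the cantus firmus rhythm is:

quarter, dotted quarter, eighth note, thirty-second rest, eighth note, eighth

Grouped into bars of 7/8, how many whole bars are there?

One bar of 7/8 = 28 thirty-second notes.
Each duration in thirty-second notes: quarter = 8; dotted quarter = 12; eighth note = 4; thirty-second rest = 1; eighth note = 4; eighth = 4.
Sum: 8 + 12 + 4 + 1 + 4 + 4 = 33.
33 ÷ 28 = 1 complete bar with 5 left over.

1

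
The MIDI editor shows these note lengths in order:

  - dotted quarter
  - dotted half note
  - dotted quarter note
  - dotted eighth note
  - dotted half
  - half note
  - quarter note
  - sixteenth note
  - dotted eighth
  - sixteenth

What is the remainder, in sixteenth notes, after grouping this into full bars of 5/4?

One bar of 5/4 = 20 sixteenth notes.
In sixteenth notes: dotted quarter = 6; dotted half note = 12; dotted quarter note = 6; dotted eighth note = 3; dotted half = 12; half note = 8; quarter note = 4; sixteenth note = 1; dotted eighth = 3; sixteenth = 1.
Sum: 6 + 12 + 6 + 3 + 12 + 8 + 4 + 1 + 3 + 1 = 56.
56 ÷ 20 = 2 complete bars with 16 sixteenth notes remaining.

16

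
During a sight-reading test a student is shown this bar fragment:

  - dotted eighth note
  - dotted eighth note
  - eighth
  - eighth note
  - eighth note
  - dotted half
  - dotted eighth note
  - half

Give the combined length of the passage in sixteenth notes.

Each duration in sixteenth notes: dotted eighth note = 3; dotted eighth note = 3; eighth = 2; eighth note = 2; eighth note = 2; dotted half = 12; dotted eighth note = 3; half = 8.
Sum: 3 + 3 + 2 + 2 + 2 + 12 + 3 + 8 = 35 sixteenth notes.

35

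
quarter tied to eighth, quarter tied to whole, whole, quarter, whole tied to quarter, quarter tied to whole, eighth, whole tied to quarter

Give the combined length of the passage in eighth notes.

54

Convert each value to eighth notes: quarter tied to eighth (quarter + eighth) = 3; quarter tied to whole (quarter + whole) = 10; whole = 8; quarter = 2; whole tied to quarter (whole + quarter) = 10; quarter tied to whole (quarter + whole) = 10; eighth = 1; whole tied to quarter (whole + quarter) = 10.
Sum: 3 + 10 + 8 + 2 + 10 + 10 + 1 + 10 = 54 eighth notes.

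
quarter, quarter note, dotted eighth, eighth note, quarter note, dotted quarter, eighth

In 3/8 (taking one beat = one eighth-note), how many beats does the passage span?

One eighth-note beat = 2 sixteenth notes.
Express everything in sixteenth notes: quarter = 4; quarter note = 4; dotted eighth = 3; eighth note = 2; quarter note = 4; dotted quarter = 6; eighth = 2.
Adding: 4 + 4 + 3 + 2 + 4 + 6 + 2 = 25.
25 ÷ 2 = 12.5 beats.

12.5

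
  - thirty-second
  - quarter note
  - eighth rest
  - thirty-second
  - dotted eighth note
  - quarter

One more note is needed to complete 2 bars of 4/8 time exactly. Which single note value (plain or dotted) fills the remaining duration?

2 bars of 4/8 = 32 thirty-second notes.
Working in thirty-second notes: thirty-second = 1; quarter note = 8; eighth rest = 4; thirty-second = 1; dotted eighth note = 6; quarter = 8.
Adding: 1 + 8 + 4 + 1 + 6 + 8 = 28.
Remaining: 32 − 28 = 4 thirty-second notes, which is a eighth note.

eighth note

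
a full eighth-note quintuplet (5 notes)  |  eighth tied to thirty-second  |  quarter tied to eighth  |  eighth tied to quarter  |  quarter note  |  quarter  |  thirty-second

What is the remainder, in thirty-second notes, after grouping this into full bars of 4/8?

14

One bar of 4/8 = 16 thirty-second notes.
Each duration in thirty-second notes: a full eighth-note quintuplet (5 notes) (five quintuplet eighths span one half) = 16; eighth tied to thirty-second (eighth + thirty-second) = 5; quarter tied to eighth (quarter + eighth) = 12; eighth tied to quarter (eighth + quarter) = 12; quarter note = 8; quarter = 8; thirty-second = 1.
Total: 16 + 5 + 12 + 12 + 8 + 8 + 1 = 62.
62 ÷ 16 = 3 complete bars with 14 thirty-second notes remaining.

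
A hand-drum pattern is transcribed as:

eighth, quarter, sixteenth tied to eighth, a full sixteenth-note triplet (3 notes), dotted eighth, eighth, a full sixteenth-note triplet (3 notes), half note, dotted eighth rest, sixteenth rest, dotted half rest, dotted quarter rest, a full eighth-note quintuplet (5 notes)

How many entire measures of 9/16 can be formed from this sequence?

6

One bar of 9/16 = 9 sixteenth notes.
Express everything in sixteenth notes: eighth = 2; quarter = 4; sixteenth tied to eighth (sixteenth + eighth) = 3; a full sixteenth-note triplet (3 notes) (three triplet sixteenths span one eighth) = 2; dotted eighth = 3; eighth = 2; a full sixteenth-note triplet (3 notes) (three triplet sixteenths span one eighth) = 2; half note = 8; dotted eighth rest = 3; sixteenth rest = 1; dotted half rest = 12; dotted quarter rest = 6; a full eighth-note quintuplet (5 notes) (five quintuplet eighths span one half) = 8.
Total: 2 + 4 + 3 + 2 + 3 + 2 + 2 + 8 + 3 + 1 + 12 + 6 + 8 = 56.
56 ÷ 9 = 6 complete bars with 2 left over.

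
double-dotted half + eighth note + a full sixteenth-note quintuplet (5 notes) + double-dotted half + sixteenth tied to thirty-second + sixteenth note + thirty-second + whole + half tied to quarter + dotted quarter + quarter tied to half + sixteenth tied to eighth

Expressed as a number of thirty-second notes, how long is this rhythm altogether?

In thirty-second notes: double-dotted half = 28; eighth note = 4; a full sixteenth-note quintuplet (5 notes) (five quintuplet sixteenths span one quarter) = 8; double-dotted half = 28; sixteenth tied to thirty-second (sixteenth + thirty-second) = 3; sixteenth note = 2; thirty-second = 1; whole = 32; half tied to quarter (half + quarter) = 24; dotted quarter = 12; quarter tied to half (quarter + half) = 24; sixteenth tied to eighth (sixteenth + eighth) = 6.
Adding: 28 + 4 + 8 + 28 + 3 + 2 + 1 + 32 + 24 + 12 + 24 + 6 = 172 thirty-second notes.

172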